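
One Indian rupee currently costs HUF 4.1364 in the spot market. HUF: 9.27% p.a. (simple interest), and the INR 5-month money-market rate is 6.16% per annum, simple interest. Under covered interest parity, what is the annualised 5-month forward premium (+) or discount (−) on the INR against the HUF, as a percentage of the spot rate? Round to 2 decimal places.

T = 5/12 years.
F = S · g_HUF/g_INR = 4.1364 × 1.038625/1.0256667 = 4.1886594.
Annualised premium = (F − S)/S × (1/T) = (4.1886594 − 4.1364)/4.1364 ÷ (5/12) = 3.03%.

+3.03%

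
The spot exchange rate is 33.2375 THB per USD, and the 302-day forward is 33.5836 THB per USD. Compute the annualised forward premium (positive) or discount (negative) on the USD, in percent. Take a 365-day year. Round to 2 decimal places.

+1.26%

T = 302/365 years.
(F − S)/S = (33.5836 − 33.2375)/33.2375 = 0.0104129.
×(1/T) gives 1.26% p.a.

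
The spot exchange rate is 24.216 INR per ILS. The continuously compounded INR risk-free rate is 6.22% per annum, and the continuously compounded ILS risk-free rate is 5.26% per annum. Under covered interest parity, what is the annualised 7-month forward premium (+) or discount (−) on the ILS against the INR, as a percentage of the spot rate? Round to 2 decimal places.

+0.96%

T = 7/12 years.
CIP forward (INR per ILS) = 24.216 × 1.0369496/1.0311589 = 24.351990.
(F − S)/S ÷ T = (24.351990 − 24.216)/24.216/(7/12) = 0.009627 → 0.96%.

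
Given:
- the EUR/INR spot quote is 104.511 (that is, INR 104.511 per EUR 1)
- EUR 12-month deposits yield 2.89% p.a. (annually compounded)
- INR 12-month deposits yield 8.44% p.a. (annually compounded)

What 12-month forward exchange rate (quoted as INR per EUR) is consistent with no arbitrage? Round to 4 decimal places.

110.1484

T = 1 year.
INR accumulates by (1 + 0.0844)^1 = 1.084400.
EUR accumulates by (1 + 0.0289)^1 = 1.028900.
CIP: F = S · (grow INR)/(grow EUR) = 104.511 × 1.084400/1.028900 = 110.148439 INR per EUR.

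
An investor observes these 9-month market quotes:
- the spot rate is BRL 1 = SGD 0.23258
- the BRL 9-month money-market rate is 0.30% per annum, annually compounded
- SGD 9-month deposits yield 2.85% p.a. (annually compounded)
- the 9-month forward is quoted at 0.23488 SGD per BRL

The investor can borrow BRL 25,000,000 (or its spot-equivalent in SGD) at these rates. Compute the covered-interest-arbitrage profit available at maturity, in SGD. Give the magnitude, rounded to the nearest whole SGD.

T = 9/12 years.
Keep in BRL, deliver into the forward: 25,000,000·1.002249157·0.23488 = SGD 5,885,207.05.
Swap to SGD now, deposit: 25,000,000·0.23258·1.021299742 = SGD 5,938,347.35.
The quoted forward undervalues BRL, so borrow BRL, convert to SGD at spot, deposit the SGD at 2.85%, and buy BRL forward at 0.23488 to cover the loan.
Arbitrage profit = |5,885,207.05 − 5,938,347.35| = SGD 53,140.

SGD 53,140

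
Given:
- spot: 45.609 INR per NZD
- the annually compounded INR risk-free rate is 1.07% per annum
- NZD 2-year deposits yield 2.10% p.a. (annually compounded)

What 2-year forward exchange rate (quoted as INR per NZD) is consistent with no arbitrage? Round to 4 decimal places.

44.6934

T = 2 years.
INR accumulates by (1 + 0.0107)^2 = 1.02151449.
NZD accumulates by (1 + 0.0210)^2 = 1.042441.
So F = 45.609 × 1.02151449 / 1.042441 = 44.693421 (INR/NZD).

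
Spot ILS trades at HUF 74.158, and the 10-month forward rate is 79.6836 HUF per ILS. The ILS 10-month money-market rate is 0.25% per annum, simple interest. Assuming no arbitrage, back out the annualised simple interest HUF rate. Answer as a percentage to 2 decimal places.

T = 10/12 years.
CIP gives F = S · g_HUF/g_ILS, so g_HUF/g_ILS = 79.6836/74.158 = 1.0745112.
The ILS side grows by 1 + 0.0025×10/12 = 1.0020833.
Hence g_HUF = 1.0767497.
r = (1.0767497 − 1)/(10/12) = 0.092100 → 9.21%.

9.21%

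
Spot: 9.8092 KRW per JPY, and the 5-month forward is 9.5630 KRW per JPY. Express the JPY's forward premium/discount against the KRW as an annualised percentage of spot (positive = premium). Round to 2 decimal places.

T = 5/12 years.
JPY trades forward at -2.50989% vs spot over the period.
Per annum: -0.0250989 / (5/12) = -0.060237 = -6.02%.

-6.02%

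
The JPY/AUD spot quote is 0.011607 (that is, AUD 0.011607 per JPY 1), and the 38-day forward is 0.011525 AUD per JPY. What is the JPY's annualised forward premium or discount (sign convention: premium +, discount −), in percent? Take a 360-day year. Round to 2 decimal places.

T = 38/360 years.
Period premium: (0.011525 − 0.011607)/0.011607 = -0.0070647.
Per annum: -0.0070647 / (38/360) = -0.066929 = -6.69%.

-6.69%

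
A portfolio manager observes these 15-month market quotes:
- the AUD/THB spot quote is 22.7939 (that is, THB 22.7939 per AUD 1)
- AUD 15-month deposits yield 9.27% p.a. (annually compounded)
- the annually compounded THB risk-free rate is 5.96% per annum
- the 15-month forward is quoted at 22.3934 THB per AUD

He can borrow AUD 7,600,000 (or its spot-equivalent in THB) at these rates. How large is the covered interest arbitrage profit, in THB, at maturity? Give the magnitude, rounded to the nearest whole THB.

T = 15/12 years.
Route A — deposit AUD, sell forward: 7,600,000 × 1.11718778561 × 22.3934 = THB 190,134,010.48.
Route B — convert at spot, deposit THB: 7,600,000 × 22.7939 × 1.07504696395 = THB 186,234,298.74.
The quoted forward overvalues AUD, so borrow THB, buy AUD at spot, deposit the AUD at 9.27%, and sell the proceeds forward at 22.3934.
Profit = 190,134,010.48 − 186,234,298.74 = THB 3,899,712.

THB 3,899,712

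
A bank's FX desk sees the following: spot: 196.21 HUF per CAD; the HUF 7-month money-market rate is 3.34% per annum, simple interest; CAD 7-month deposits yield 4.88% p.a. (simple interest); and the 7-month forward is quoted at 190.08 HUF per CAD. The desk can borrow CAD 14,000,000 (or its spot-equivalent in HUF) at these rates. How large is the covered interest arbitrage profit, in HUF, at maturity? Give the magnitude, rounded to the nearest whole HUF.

HUF 63,586,332

T = 7/12 years.
Keep in CAD, deliver into the forward: 14,000,000·1.028466666667·190.08 = HUF 2,736,873,216.00.
Swap to HUF now, deposit: 14,000,000·196.21·1.019483333333 = HUF 2,800,459,547.67.
The quoted forward undervalues CAD, so borrow CAD, convert to HUF at spot, deposit the HUF at 3.34%, and buy CAD forward at 190.08 to cover the loan.
Arbitrage profit = |2,736,873,216.00 − 2,800,459,547.67| = HUF 63,586,332.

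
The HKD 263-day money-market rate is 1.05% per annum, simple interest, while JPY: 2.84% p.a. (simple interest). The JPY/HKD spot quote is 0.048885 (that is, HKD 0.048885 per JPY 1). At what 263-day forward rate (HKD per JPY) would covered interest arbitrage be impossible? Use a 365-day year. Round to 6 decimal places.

T = 263/365 years.
Growth of 1 HKD over T: 1 + 0.0105×263/365 = 1.0075658.
JPY growth factor: 1 + 0.0284×263/365 = 1.0204636.
CIP: F = S · (grow HKD)/(grow JPY) = 0.048885 × 1.0075658/1.0204636 = 0.04826713 HKD per JPY.

0.048267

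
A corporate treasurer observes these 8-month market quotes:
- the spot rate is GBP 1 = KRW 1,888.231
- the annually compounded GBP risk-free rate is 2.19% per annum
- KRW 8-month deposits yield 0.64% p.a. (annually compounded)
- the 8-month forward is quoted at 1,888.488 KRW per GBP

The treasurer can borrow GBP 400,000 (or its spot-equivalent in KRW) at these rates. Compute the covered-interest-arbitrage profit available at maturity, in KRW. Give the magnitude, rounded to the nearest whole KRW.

T = 8/12 years.
Route A — deposit GBP, sell forward: 400,000 × 1.01454722216 × 1888.488 = KRW 766,384,101.79.
Route B — convert at spot, deposit KRW: 400,000 × 1888.231 × 1.00426212845 = KRW 758,511,553.23.
The quoted forward overvalues GBP, so borrow KRW, buy GBP at spot, deposit the GBP at 2.19%, and sell the proceeds forward at 1,888.488.
Arbitrage profit = |766,384,101.79 − 758,511,553.23| = KRW 7,872,549.

KRW 7,872,549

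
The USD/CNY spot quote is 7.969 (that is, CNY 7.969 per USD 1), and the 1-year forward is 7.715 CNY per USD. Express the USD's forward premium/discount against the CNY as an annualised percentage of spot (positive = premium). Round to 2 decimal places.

-3.19%

T = 1 year.
Period premium: (7.715 − 7.969)/7.969 = -0.0318735.
Annualise by dividing by T: -0.0318735 / 1 = -0.031873 → -3.19%.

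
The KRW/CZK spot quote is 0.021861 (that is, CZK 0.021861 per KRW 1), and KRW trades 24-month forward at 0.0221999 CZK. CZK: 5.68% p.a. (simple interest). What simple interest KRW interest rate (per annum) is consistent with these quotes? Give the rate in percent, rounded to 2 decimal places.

4.83%

T = 2 years.
F/S = 0.0221999/0.021861 = 1.0155025 = (growth of CZK) / (growth of KRW).
The CZK side grows by 1 + 0.0568×2 = 1.113600.
Hence g_KRW = 1.096600.
r = (1.096600 − 1)/2 = 0.048300 → 4.83%.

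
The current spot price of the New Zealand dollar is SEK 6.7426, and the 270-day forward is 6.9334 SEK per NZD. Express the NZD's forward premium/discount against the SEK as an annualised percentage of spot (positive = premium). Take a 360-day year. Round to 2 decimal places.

+3.77%

T = 270/360 years.
NZD trades forward at +2.82977% vs spot over the period.
×(1/T) gives 3.77% p.a.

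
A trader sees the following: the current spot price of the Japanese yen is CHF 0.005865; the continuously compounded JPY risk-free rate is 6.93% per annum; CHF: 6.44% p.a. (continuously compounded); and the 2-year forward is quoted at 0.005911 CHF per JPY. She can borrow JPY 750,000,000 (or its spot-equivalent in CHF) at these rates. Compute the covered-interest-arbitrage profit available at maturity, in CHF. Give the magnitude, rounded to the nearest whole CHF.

CHF 88,903

T = 2 years.
Invest the JPY and cover forward: 750,000,000 × 1.148664542 × 0.005911 = CHF 5,092,317.08.
Convert at spot and invest in CHF: 750,000,000 × 0.005865 × 1.137462609 = CHF 5,003,413.65.
The quoted forward overvalues JPY, so borrow CHF, buy JPY at spot, deposit the JPY at 6.93%, and sell the proceeds forward at 0.005911.
The gap between the two covered legs is CHF 88,903.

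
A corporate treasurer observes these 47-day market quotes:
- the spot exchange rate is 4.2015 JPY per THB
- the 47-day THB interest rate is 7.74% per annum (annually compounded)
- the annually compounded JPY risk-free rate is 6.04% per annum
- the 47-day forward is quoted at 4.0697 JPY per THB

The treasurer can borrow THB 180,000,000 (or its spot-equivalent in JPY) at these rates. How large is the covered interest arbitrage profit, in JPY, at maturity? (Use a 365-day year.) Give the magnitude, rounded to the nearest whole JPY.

JPY 22,390,673

T = 47/365 years.
Route A — deposit THB, sell forward: 180,000,000 × 1.00964590796 × 4.0697 = JPY 739,612,071.29.
Route B — convert at spot, deposit JPY: 180,000,000 × 4.2015 × 1.00758028789 = JPY 762,002,744.32.
The quoted forward undervalues THB, so borrow THB, convert to JPY at spot, deposit the JPY at 6.04%, and buy THB forward at 4.0697 to cover the loan.
Arbitrage profit = |739,612,071.29 − 762,002,744.32| = JPY 22,390,673.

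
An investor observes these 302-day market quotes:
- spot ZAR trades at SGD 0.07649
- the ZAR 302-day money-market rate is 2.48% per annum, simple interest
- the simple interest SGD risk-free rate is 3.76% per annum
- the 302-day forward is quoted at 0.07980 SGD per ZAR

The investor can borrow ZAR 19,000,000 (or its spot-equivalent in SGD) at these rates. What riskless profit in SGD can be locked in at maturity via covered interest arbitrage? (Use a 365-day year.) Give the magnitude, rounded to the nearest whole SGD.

SGD 48,789

T = 302/365 years.
Route A — deposit ZAR, sell forward: 19,000,000 × 1.020519452 × 0.07980 = SGD 1,547,311.59.
Route B — convert at spot, deposit SGD: 19,000,000 × 0.07649 × 1.031110137 = SGD 1,498,522.67.
The quoted forward overvalues ZAR, so borrow SGD, buy ZAR at spot, deposit the ZAR at 2.48%, and sell the proceeds forward at 0.07980.
Profit = 1,547,311.59 − 1,498,522.67 = SGD 48,789.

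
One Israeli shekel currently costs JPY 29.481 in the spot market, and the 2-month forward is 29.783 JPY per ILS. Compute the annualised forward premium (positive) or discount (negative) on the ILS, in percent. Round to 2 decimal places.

T = 2/12 years.
ILS trades forward at +1.02439% vs spot over the period.
Annualise by dividing by T: 0.0102439 / (2/12) = 0.061463 → 6.15%.

+6.15%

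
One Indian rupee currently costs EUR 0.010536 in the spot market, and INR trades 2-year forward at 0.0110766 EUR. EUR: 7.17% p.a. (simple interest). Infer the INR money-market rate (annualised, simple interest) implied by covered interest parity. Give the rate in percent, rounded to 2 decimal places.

4.38%

T = 2 years.
By CIP, F/S equals the EUR-to-INR growth ratio: 0.0110766/0.010536 = 1.0513098.
EUR growth factor: 1 + 0.0717×2 = 1.143400.
Hence g_INR = 1.0875957.
r = (1.0875957 − 1)/2 = 0.043798 → 4.38%.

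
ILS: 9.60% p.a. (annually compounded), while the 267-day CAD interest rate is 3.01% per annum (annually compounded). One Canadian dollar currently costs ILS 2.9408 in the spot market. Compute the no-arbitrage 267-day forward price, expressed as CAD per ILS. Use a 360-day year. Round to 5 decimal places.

T = 267/360 years.
Growth of 1 ILS over T: (1 + 0.0960)^(267/360) = 1.0703509.
Growth of 1 CAD over T: (1 + 0.0301)^(267/360) = 1.0222384.
CIP: F = S · (grow ILS)/(grow CAD) = 2.9408 × 1.0703509/1.0222384 = 3.079211 ILS per CAD.
Invert for CAD per ILS: 1 / 3.079211 = 0.32476.

0.32476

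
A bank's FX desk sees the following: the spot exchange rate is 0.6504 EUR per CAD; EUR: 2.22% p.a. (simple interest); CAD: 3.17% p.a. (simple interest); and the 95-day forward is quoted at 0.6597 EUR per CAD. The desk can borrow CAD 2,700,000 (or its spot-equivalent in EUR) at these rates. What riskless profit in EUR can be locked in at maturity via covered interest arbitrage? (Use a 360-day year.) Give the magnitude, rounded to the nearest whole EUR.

T = 95/360 years.
Keep in CAD, deliver into the forward: 2,700,000·1.008365278·0.6597 = EUR 1,796,090.15.
Swap to EUR now, deposit: 2,700,000·0.6504·1.005858333 = EUR 1,766,367.70.
The quoted forward overvalues CAD, so borrow EUR, buy CAD at spot, deposit the CAD at 3.17%, and sell the proceeds forward at 0.6597.
Profit = 1,796,090.15 − 1,766,367.70 = EUR 29,722.

EUR 29,722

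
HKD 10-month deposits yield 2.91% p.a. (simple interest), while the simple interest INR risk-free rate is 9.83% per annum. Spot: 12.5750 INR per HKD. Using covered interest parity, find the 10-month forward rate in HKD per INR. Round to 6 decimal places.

T = 10/12 years.
INR growth factor: 1 + 0.0983×10/12 = 1.0819167.
HKD growth factor: 1 + 0.0291×10/12 = 1.024250.
So F = 12.575 × 1.0819167 / 1.024250 = 13.28299 (INR/HKD).
Invert for HKD per INR: 1 / 13.28299 = 0.075284.

0.075284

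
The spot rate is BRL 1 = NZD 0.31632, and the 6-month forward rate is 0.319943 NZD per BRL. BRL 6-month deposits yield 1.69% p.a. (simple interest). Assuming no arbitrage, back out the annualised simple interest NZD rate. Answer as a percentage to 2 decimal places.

T = 6/12 years.
CIP gives F = S · g_NZD/g_BRL, so g_NZD/g_BRL = 0.319943/0.31632 = 1.0114536.
BRL growth factor: 1 + 0.0169×6/12 = 1.008450.
Hence g_NZD = 1.0200004.
(1.0200004 − 1)/T = 0.040001, i.e. 4.00%.

4.00%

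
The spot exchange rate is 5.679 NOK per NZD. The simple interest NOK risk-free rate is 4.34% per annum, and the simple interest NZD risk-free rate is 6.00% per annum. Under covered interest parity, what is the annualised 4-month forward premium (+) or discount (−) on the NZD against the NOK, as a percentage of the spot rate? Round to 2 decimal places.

-1.63%

T = 4/12 years.
F = S · g_NOK/g_NZD = 5.679 × 1.0144667/1.020000 = 5.648193.
(F − S)/S ÷ T = (5.648193 − 5.679)/5.679/(4/12) = -0.016274 → -1.63%.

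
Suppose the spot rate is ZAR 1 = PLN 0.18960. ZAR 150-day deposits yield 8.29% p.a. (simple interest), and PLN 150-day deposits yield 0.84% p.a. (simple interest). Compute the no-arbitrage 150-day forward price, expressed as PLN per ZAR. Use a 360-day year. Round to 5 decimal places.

T = 150/360 years.
PLN accumulates by 1 + 0.0084×150/360 = 1.003500.
ZAR growth factor: 1 + 0.0829×150/360 = 1.0345417.
So F = 0.1896 × 1.003500 / 1.0345417 = 0.1839110 (PLN/ZAR).

0.18391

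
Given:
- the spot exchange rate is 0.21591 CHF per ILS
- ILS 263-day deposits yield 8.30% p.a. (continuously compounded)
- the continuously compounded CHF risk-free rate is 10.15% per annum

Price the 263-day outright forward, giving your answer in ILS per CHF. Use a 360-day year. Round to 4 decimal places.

4.5694

T = 263/360 years.
Growth of 1 CHF over T: e^(0.1015×263/360) = 1.0769698.
Growth of 1 ILS over T: e^(0.0830×263/360) = 1.0625122.
Forward (CHF per ILS) = 0.21591 × 1.0769698 / 1.0625122 = 0.2188479.
Quoted the other way: 1/0.2188479 = 4.5694 ILS per CHF.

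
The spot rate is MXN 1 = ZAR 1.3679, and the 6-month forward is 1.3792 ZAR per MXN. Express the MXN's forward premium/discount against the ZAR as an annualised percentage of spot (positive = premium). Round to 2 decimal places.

T = 6/12 years.
Period premium: (1.3792 − 1.3679)/1.3679 = 0.0082608.
Per annum: 0.0082608 / (6/12) = 0.016522 = 1.65%.

+1.65%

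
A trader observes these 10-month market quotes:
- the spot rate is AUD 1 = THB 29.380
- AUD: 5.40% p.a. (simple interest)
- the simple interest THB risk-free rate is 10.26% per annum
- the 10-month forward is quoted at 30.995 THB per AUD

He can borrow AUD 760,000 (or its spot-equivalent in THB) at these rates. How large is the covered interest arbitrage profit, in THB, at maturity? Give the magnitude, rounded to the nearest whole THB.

T = 10/12 years.
Route A — deposit AUD, sell forward: 760,000 × 1.045000 × 30.995 = THB 24,616,229.00.
Route B — convert at spot, deposit THB: 760,000 × 29.380 × 1.085500 = THB 24,237,912.40.
The quoted forward overvalues AUD, so borrow THB, buy AUD at spot, deposit the AUD at 5.40%, and sell the proceeds forward at 30.995.
Profit = 24,616,229.00 − 24,237,912.40 = THB 378,317.

THB 378,317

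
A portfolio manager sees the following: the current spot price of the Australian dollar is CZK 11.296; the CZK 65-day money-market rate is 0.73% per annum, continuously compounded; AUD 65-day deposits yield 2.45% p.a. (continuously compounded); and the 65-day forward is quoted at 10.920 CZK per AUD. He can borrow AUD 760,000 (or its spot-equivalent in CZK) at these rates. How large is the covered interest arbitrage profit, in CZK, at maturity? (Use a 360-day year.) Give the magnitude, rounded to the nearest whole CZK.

T = 65/360 years.
Route A — deposit AUD, sell forward: 760,000 × 1.00443341 × 10.920 = CZK 8,335,993.76.
Route B — convert at spot, deposit CZK: 760,000 × 11.296 × 1.001318925 = CZK 8,596,282.92.
The quoted forward undervalues AUD, so borrow AUD, convert to CZK at spot, deposit the CZK at 0.73%, and buy AUD forward at 10.920 to cover the loan.
The gap between the two covered legs is CZK 260,289.

CZK 260,289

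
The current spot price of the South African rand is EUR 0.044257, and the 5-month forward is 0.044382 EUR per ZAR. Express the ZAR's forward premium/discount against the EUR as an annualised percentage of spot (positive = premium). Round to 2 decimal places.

+0.68%

T = 5/12 years.
ZAR trades forward at +0.28244% vs spot over the period.
Per annum: 0.0028244 / (5/12) = 0.006779 = 0.68%.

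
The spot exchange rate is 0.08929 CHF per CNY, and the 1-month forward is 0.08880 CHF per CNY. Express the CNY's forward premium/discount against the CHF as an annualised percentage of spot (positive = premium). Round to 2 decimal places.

-6.59%

T = 1/12 years.
CNY trades forward at -0.54877% vs spot over the period.
Annualise by dividing by T: -0.0054877 / (1/12) = -0.065852 → -6.59%.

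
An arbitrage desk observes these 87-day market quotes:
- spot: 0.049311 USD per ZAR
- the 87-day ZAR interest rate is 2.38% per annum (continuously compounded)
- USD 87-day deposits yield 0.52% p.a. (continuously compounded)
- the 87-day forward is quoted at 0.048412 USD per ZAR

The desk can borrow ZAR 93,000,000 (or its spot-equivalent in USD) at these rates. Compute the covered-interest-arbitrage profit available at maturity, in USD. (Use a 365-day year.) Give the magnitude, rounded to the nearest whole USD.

USD 63,681

T = 87/365 years.
Keep in ZAR, deliver into the forward: 93,000,000·1.005688998·0.048412 = USD 4,527,929.67.
Swap to USD now, deposit: 93,000,000·0.049311·1.00124022 = USD 4,591,610.55.
The quoted forward undervalues ZAR, so borrow ZAR, convert to USD at spot, deposit the USD at 0.52%, and buy ZAR forward at 0.048412 to cover the loan.
Profit = 4,591,610.55 − 4,527,929.67 = USD 63,681.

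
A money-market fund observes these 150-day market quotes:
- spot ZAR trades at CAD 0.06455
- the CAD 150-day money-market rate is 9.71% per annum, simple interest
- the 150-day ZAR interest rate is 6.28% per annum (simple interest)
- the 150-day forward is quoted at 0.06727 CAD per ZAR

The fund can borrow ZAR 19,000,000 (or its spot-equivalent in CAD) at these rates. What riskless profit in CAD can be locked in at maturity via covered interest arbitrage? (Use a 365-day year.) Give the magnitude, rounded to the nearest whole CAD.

CAD 35,726

T = 150/365 years.
Route A — deposit ZAR, sell forward: 19,000,000 × 1.025808219 × 0.06727 = CAD 1,311,116.26.
Route B — convert at spot, deposit CAD: 19,000,000 × 0.06455 × 1.03990411 = CAD 1,275,390.40.
The quoted forward overvalues ZAR, so borrow CAD, buy ZAR at spot, deposit the ZAR at 6.28%, and sell the proceeds forward at 0.06727.
Profit = 1,311,116.26 − 1,275,390.40 = CAD 35,726.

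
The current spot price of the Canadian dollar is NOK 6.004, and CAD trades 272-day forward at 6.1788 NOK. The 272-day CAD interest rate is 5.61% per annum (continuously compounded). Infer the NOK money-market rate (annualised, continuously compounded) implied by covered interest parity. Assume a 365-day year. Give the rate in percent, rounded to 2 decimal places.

T = 272/365 years.
By CIP, F/S equals the NOK-to-CAD growth ratio: 6.1788/6.004 = 1.0291139.
CAD growth factor: e^(0.0561×272/365) = 1.0426922.
That pins the NOK growth at 1.073049.
Take logs: ln 1.073049 / (272/365) = 0.094610, so 9.46%.

9.46%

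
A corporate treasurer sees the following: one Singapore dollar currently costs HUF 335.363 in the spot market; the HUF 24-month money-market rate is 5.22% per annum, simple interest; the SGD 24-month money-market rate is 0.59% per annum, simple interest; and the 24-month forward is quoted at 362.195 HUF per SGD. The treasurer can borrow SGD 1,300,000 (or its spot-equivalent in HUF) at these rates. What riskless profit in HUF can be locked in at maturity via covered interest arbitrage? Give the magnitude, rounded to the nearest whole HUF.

T = 2 years.
Invest the SGD and cover forward: 1,300,000 × 1.011800 × 362.195 = HUF 476,409,571.30.
Convert at spot and invest in HUF: 1,300,000 × 335.363 × 1.104400 = HUF 481,487,366.36.
The quoted forward undervalues SGD, so borrow SGD, convert to HUF at spot, deposit the HUF at 5.22%, and buy SGD forward at 362.195 to cover the loan.
The gap between the two covered legs is HUF 5,077,795.

HUF 5,077,795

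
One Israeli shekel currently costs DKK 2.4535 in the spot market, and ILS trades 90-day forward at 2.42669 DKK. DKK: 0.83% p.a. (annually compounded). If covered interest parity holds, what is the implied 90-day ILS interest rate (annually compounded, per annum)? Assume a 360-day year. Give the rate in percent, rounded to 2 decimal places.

T = 90/360 years.
CIP gives F = S · g_DKK/g_ILS, so g_DKK/g_ILS = 2.42669/2.4535 = 0.9890728.
DKK growth factor: (1 + 0.0083)^(90/360) = 1.0020686.
So the ILS growth factor = 1.0131394.
r = 1.0131394^(360/90) − 1 = 0.053603 → 5.36%.

5.36%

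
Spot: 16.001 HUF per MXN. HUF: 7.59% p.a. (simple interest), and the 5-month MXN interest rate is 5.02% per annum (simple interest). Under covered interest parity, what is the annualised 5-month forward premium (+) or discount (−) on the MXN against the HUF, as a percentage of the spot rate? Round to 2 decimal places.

T = 5/12 years.
CIP forward (HUF per MXN) = 16.001 × 1.031625/1.0209167 = 16.168833.
(F − S)/S ÷ T = (16.168833 − 16.001)/16.001/(5/12) = 0.025173 → 2.52%.

+2.52%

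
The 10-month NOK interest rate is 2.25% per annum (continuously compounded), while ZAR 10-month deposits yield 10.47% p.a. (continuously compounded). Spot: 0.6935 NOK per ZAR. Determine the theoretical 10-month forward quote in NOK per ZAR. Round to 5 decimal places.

T = 10/12 years.
Growth of 1 NOK over T: e^(0.0225×10/12) = 1.0189269.
ZAR accumulates by e^(0.1047×10/12) = 1.0911694.
Forward (NOK per ZAR) = 0.6935 × 1.0189269 / 1.0911694 = 0.6475858.

0.64759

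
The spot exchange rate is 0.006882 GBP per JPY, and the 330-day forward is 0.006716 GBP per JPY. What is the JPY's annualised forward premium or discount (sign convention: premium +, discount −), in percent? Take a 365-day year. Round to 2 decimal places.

-2.67%

T = 330/365 years.
(F − S)/S = (0.006716 − 0.006882)/0.006882 = -0.0241209.
×(1/T) gives -2.67% p.a.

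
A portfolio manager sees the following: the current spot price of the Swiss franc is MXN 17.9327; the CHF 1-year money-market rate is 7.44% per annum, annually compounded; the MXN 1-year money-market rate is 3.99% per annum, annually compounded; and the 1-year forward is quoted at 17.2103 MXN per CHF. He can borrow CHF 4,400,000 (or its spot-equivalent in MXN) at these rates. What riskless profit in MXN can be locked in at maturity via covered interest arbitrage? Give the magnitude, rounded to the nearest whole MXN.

T = 1 year.
Route A — deposit CHF, sell forward: 4,400,000 × 1.074400 × 17.2103 = MXN 81,359,283.81.
Route B — convert at spot, deposit MXN: 4,400,000 × 17.9327 × 1.039900 = MXN 82,052,144.81.
The quoted forward undervalues CHF, so borrow CHF, convert to MXN at spot, deposit the MXN at 3.99%, and buy CHF forward at 17.2103 to cover the loan.
Arbitrage profit = |81,359,283.81 − 82,052,144.81| = MXN 692,861.

MXN 692,861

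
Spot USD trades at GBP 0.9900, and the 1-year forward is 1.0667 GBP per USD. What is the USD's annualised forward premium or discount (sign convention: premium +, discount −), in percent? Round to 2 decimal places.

T = 1 year.
(F − S)/S = (1.0667 − 0.99)/0.99 = 0.0774747.
Annualise by dividing by T: 0.0774747 / 1 = 0.077475 → 7.75%.

+7.75%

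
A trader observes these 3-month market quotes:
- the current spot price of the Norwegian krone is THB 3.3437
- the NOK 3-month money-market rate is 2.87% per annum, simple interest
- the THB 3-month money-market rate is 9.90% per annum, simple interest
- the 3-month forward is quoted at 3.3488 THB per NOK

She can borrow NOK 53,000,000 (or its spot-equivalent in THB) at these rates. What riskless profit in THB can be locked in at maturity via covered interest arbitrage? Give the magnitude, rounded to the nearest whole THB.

T = 3/12 years.
Route A — deposit NOK, sell forward: 53,000,000 × 1.007175 × 3.3488 = THB 178,759,864.92.
Route B — convert at spot, deposit THB: 53,000,000 × 3.3437 × 1.024750 = THB 181,602,198.48.
The quoted forward undervalues NOK, so borrow NOK, convert to THB at spot, deposit the THB at 9.90%, and buy NOK forward at 3.3488 to cover the loan.
Profit = 181,602,198.48 − 178,759,864.92 = THB 2,842,334.

THB 2,842,334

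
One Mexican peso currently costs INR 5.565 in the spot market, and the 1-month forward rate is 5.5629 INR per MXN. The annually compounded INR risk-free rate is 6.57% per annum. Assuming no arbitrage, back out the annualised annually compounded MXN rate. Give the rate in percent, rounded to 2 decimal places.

7.05%

T = 1/12 years.
F/S = 5.5629/5.565 = 0.9996226 = (growth of INR) / (growth of MXN).
INR growth factor: (1 + 0.0657)^(1/12) = 1.0053167.
Hence g_MXN = 1.0056962.
Annualise: 1.0056962^(12/1) − 1 = 0.070537 = 7.05%.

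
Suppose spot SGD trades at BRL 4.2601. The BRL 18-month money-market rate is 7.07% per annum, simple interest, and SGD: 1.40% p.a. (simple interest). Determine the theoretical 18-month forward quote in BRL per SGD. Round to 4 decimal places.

T = 18/12 years.
BRL accumulates by 1 + 0.0707×18/12 = 1.106050.
SGD growth factor: 1 + 0.0140×18/12 = 1.021000.
CIP: F = S · (grow BRL)/(grow SGD) = 4.2601 × 1.106050/1.021000 = 4.614969 BRL per SGD.

4.6150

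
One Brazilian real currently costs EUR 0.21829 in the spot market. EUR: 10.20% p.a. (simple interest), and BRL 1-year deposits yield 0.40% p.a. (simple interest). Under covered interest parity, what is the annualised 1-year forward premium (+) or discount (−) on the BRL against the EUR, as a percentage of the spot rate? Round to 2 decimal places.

+9.76%

T = 1 year.
CIP forward (EUR per BRL) = 0.21829 × 1.102000/1.004000 = 0.23959719.
Annualised premium = (F − S)/S × (1/T) = (0.23959719 − 0.21829)/0.21829 ÷ 1 = 9.76%.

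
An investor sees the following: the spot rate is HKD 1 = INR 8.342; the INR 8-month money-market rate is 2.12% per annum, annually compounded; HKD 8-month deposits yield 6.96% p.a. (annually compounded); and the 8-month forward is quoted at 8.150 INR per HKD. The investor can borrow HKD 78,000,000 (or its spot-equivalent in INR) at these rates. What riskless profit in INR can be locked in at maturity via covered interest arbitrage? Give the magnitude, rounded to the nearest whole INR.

T = 8/12 years.
Route A — deposit HKD, sell forward: 78,000,000 × 1.04587776345 × 8.150 = INR 664,864,494.23.
Route B — convert at spot, deposit INR: 78,000,000 × 8.342 × 1.01408386034 = INR 659,840,029.91.
The quoted forward overvalues HKD, so borrow INR, buy HKD at spot, deposit the HKD at 6.96%, and sell the proceeds forward at 8.150.
Profit = 664,864,494.23 − 659,840,029.91 = INR 5,024,464.

INR 5,024,464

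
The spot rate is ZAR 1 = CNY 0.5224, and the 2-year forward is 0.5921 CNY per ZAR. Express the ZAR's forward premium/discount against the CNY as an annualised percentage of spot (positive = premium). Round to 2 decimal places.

+6.67%

T = 2 years.
ZAR trades forward at +13.34227% vs spot over the period.
×(1/T) gives 6.67% p.a.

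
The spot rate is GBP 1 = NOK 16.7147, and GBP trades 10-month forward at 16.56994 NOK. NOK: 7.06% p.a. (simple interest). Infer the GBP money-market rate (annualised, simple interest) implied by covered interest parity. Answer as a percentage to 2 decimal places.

8.17%

T = 10/12 years.
CIP gives F = S · g_NOK/g_GBP, so g_NOK/g_GBP = 16.56994/16.7147 = 0.9913394.
NOK growth factor: 1 + 0.0706×10/12 = 1.0588333.
So the GBP growth factor = 1.0680835.
r = (1.0680835 − 1)/(10/12) = 0.081700 → 8.17%.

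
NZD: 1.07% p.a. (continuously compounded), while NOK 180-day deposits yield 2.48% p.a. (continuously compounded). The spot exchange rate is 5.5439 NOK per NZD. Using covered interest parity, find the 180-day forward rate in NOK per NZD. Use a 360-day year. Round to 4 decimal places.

5.5831

T = 180/360 years.
NOK growth factor: e^(0.0248×180/360) = 1.0124772.
NZD accumulates by e^(0.0107×180/360) = 1.0053643.
Forward (NOK per NZD) = 5.5439 × 1.0124772 / 1.0053643 = 5.583123.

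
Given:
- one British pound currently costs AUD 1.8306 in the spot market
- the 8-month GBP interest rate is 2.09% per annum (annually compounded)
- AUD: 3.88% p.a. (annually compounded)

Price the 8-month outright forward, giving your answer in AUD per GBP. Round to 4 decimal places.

T = 8/12 years.
AUD growth factor: (1 + 0.0388)^(8/12) = 1.0257022.
Growth of 1 GBP over T: (1 + 0.0209)^(8/12) = 1.0138852.
Forward (AUD per GBP) = 1.8306 × 1.0257022 / 1.0138852 = 1.851936.

1.8519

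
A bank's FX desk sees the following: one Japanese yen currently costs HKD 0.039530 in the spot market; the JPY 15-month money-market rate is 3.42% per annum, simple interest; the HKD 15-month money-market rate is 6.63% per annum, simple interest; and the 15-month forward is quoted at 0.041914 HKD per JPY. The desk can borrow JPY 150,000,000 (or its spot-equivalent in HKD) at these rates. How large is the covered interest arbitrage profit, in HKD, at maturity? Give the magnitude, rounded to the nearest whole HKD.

HKD 134,966

T = 15/12 years.
Keep in JPY, deliver into the forward: 150,000,000·1.042750·0.041914 = HKD 6,555,873.53.
Swap to HKD now, deposit: 150,000,000·0.039530·1.082875 = HKD 6,420,907.31.
The quoted forward overvalues JPY, so borrow HKD, buy JPY at spot, deposit the JPY at 3.42%, and sell the proceeds forward at 0.041914.
Profit = 6,555,873.53 − 6,420,907.31 = HKD 134,966.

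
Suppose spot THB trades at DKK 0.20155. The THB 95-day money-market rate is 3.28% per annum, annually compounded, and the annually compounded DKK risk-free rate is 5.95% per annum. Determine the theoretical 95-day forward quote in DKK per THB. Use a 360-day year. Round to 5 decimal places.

T = 95/360 years.
DKK growth factor: (1 + 0.0595)^(95/360) = 1.0153689.
Growth of 1 THB over T: (1 + 0.0328)^(95/360) = 1.008553.
So F = 0.20155 × 1.0153689 / 1.008553 = 0.2029121 (DKK/THB).

0.20291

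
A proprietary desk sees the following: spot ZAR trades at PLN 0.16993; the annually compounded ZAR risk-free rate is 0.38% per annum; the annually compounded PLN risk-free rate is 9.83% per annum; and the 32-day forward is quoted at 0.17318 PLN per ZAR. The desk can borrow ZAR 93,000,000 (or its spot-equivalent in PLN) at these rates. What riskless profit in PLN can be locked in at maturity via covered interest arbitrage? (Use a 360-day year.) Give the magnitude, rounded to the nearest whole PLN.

PLN 175,416

T = 32/360 years.
Invest the ZAR and cover forward: 93,000,000 × 1.0003371945 × 0.17318 = PLN 16,111,170.77.
Convert at spot and invest in PLN: 93,000,000 × 0.16993 × 1.0083693649 = PLN 15,935,755.17.
The quoted forward overvalues ZAR, so borrow PLN, buy ZAR at spot, deposit the ZAR at 0.38%, and sell the proceeds forward at 0.17318.
Profit = 16,111,170.77 − 15,935,755.17 = PLN 175,416.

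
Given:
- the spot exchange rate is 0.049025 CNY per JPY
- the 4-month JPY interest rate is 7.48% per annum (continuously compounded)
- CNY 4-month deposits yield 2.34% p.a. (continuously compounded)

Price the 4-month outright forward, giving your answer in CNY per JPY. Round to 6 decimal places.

0.048192

T = 4/12 years.
Growth of 1 CNY over T: e^(0.0234×4/12) = 1.0078305.
Growth of 1 JPY over T: e^(0.0748×4/12) = 1.0252468.
So F = 0.049025 × 1.0078305 / 1.0252468 = 0.04819219 (CNY/JPY).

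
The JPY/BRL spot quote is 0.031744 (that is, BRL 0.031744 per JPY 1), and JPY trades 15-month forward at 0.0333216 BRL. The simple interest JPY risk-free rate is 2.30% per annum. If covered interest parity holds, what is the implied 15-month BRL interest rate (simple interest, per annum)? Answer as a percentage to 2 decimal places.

6.39%

T = 15/12 years.
By CIP, F/S equals the BRL-to-JPY growth ratio: 0.0333216/0.031744 = 1.0496976.
The JPY side grows by 1 + 0.0230×15/12 = 1.028750.
That pins the BRL growth at 1.0798764.
r = (1.0798764 − 1)/(15/12) = 0.063901 → 6.39%.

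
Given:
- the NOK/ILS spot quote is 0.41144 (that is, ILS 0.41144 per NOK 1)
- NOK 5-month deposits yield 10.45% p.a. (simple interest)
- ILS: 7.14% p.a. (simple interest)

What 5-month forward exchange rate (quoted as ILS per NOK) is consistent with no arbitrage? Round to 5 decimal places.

0.40600

T = 5/12 years.
Growth of 1 ILS over T: 1 + 0.0714×5/12 = 1.029750.
Growth of 1 NOK over T: 1 + 0.1045×5/12 = 1.0435417.
CIP: F = S · (grow ILS)/(grow NOK) = 0.41144 × 1.029750/1.0435417 = 0.4060023 ILS per NOK.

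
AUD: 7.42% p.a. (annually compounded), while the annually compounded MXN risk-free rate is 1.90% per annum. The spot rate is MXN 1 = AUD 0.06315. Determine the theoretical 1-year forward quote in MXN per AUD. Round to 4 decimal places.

15.0216

T = 1 year.
AUD growth factor: (1 + 0.0742)^1 = 1.074200.
MXN accumulates by (1 + 0.0190)^1 = 1.019000.
Forward (AUD per MXN) = 0.06315 × 1.074200 / 1.019000 = 0.066570883.
Invert for MXN per AUD: 1 / 0.066570883 = 15.0216.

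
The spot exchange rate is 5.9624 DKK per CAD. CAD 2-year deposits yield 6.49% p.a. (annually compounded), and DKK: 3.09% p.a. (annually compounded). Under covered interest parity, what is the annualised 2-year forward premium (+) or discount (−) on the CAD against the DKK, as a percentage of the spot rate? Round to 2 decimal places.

T = 2 years.
F = S · g_DKK/g_CAD = 5.9624 × 1.0627548/1.134012 = 5.5877444.
(F − S)/S ÷ T = (5.5877444 − 5.9624)/5.9624/2 = -0.031418 → -3.14%.

-3.14%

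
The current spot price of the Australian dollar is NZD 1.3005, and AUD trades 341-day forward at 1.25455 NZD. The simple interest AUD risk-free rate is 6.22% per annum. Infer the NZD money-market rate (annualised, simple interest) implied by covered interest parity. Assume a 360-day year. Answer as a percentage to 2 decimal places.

T = 341/360 years.
By CIP, F/S equals the NZD-to-AUD growth ratio: 1.25455/1.3005 = 0.9646674.
The AUD side grows by 1 + 0.0622×341/360 = 1.0589172.
That pins the NZD growth at 1.0215029.
r = (1.0215029 − 1)/(341/360) = 0.022701 → 2.27%.

2.27%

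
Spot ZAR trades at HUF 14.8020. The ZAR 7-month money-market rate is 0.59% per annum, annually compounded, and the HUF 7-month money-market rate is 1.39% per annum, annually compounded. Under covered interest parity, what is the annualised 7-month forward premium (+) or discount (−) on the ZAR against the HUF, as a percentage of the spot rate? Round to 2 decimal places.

T = 7/12 years.
No-arbitrage forward: 14.802 × 1.008085 / 1.0034374 = 14.8705581 HUF/ZAR.
(F − S)/S ÷ T = (14.8705581 − 14.802)/14.802/(7/12) = 0.007940 → 0.79%.

+0.79%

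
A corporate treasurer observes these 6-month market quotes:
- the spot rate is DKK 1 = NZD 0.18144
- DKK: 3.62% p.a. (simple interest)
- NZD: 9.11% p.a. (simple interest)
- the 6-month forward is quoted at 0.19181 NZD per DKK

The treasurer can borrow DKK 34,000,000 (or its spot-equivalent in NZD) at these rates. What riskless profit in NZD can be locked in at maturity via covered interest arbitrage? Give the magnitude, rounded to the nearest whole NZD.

T = 6/12 years.
Invest the DKK and cover forward: 34,000,000 × 1.018100 × 0.19181 = NZD 6,639,579.87.
Convert at spot and invest in NZD: 34,000,000 × 0.18144 × 1.045550 = NZD 6,449,956.13.
The quoted forward overvalues DKK, so borrow NZD, buy DKK at spot, deposit the DKK at 3.62%, and sell the proceeds forward at 0.19181.
Profit = 6,639,579.87 − 6,449,956.13 = NZD 189,624.

NZD 189,624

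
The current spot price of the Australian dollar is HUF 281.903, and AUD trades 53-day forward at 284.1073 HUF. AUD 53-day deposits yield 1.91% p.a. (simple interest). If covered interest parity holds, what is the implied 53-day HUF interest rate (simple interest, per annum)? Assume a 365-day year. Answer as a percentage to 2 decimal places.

T = 53/365 years.
By CIP, F/S equals the HUF-to-AUD growth ratio: 284.1073/281.903 = 1.0078194.
The AUD side grows by 1 + 0.0191×53/365 = 1.0027734.
That pins the HUF growth at 1.0106145.
r = (1.0106145 − 1)/(53/365) = 0.073100 → 7.31%.

7.31%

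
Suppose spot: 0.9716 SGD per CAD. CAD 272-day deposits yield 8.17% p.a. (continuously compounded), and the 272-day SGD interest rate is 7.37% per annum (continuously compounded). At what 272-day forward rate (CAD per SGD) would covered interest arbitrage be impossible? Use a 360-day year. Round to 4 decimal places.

1.0355

T = 272/360 years.
SGD growth factor: e^(0.0737×272/360) = 1.057264.
Growth of 1 CAD over T: e^(0.0817×272/360) = 1.0636739.
CIP: F = S · (grow SGD)/(grow CAD) = 0.9716 × 1.057264/1.0636739 = 0.9657450 SGD per CAD.
Quoted the other way: 1/0.9657450 = 1.0355 CAD per SGD.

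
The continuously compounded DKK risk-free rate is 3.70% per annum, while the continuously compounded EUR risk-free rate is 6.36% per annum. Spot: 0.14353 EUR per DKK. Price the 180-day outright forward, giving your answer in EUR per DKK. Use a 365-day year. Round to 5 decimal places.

0.14543

T = 180/365 years.
Growth of 1 EUR over T: e^(0.0636×180/365) = 1.0318614.
DKK accumulates by e^(0.0370×180/365) = 1.0184141.
CIP: F = S · (grow EUR)/(grow DKK) = 0.14353 × 1.0318614/1.0184141 = 0.1454252 EUR per DKK.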